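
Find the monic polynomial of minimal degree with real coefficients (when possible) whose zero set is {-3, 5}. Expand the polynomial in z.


The polynomial is p(z) = ∏_{α ∈ S} (z − α), where S = {-3, 5}.
Expanding the product yields: p(z) = z^2 -2·z -15.
The resulting polynomial has degree 2 and real coefficients as required.

p(z) = z^2 -2·z -15.


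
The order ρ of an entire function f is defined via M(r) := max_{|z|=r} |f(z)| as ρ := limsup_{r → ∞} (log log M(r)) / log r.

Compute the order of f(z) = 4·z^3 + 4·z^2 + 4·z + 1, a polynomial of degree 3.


|f(z)| ≤ Σ|c_k|·r^k = O(r^3) as r → ∞. Polynomial growth is O(e^{r^ε}) for every ε > 0 (since r^3/e^{r^ε} → 0), so ρ ≤ ε for all ε > 0, i.e. ρ = 0. Every nonconstant polynomial has order 0.
Therefore ρ = 0.

Order ρ = 0.


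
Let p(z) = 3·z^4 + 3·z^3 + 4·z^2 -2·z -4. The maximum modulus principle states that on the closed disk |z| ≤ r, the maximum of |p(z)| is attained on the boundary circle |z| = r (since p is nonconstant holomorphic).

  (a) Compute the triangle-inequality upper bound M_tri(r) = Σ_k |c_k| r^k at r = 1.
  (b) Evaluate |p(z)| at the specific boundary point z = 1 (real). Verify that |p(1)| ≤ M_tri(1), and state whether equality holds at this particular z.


Coefficients: c_0 = -4, c_1 = -2, c_2 = 4, c_3 = 3, c_4 = 3. Radius r = 1.
Part (a). Triangle bound: M_tri(r) = Σ_k |c_k| r^k
  = |-4|·1^0 + |-2|·1^1 + |4|·1^2 + |3|·1^3 + |3|·1^4
  = 4 + 2 + 4 + 3 + 3 = 16.
This bounds M(r) := max_{|z|=r} |p(z)| from above; equality holds iff all terms c_k z^k can be made to align in phase at a single z on |z|=r.
Part (b). At z = 1 (real, on the circle |z| = r):
  p(1) = (-4)·1^0 + (-2)·1^1 + (4)·1^2 + (3)·1^3 + (3)·1^4 = 4.
  |p(1)| = 4.
Check: |p(1)| = 4 ≤ 16 = M_tri(1). ✓ Equality does not hold at z = 1 (the coefficients have mixed signs, so the terms do not all align in phase there).

M_tri(1) = 16; |p(1)| = 4; equality at z=1: no.


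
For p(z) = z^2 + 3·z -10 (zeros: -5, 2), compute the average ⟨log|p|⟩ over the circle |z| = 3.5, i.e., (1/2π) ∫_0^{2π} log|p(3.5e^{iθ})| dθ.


Zeros: -5, 2; r = 3.5.
Inside |z| < r: 2. Outside (|z| ≥ r): -5.
p(0) = -10, so log|p(0)| = log(10) = 2.3026.
Apply Jensen: I(r) = log|p(0)| + Σ_k log(r/|z_k|), summed over zeros inside |z| < r.
  log(r/|z_k|) for z_k = 2: log(3.5/2) = 0.5596
  Outside zeros (-5) contribute nothing to the Jensen sum.
Sum over inside zeros: 0.5596.
I(r) = log|p(0)| + (inside sum) = 2.3026 + 0.5596 = 2.8622.
Note: since some zeros are outside |z| ≤ r, the simplified n·log(r) form does NOT apply — only the inside zeros contribute.

I(r) ≈ 2.8622.


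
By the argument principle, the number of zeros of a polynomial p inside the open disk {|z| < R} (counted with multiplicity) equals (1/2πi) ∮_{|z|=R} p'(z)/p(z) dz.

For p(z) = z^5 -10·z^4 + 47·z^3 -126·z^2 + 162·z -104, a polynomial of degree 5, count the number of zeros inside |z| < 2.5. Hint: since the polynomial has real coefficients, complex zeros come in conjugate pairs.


The zeros of p are: 4, (1 + 1i), (1 - 1i), (2 + 3i), (2 - 3i).
Their magnitudes are: 4, 1.414, 1.414, 3.606, 3.606.
Zeros with |z| < R = 2.5: (1 + 1i), (1 - 1i).
Count = 2.
By the argument principle, (1/2πi) ∮_{|z|=R} p'(z)/p(z) dz equals exactly this count.

Number of zeros inside |z| < 2.5: 2.


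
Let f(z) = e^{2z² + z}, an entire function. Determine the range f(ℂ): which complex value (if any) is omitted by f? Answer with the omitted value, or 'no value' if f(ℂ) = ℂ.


Little Picard bounds the complement of f(ℂ) to at most one point.
The exponent g(z) = 2z² + z is a nonconstant polynomial, hence surjective onto ℂ. So e^{g(z)} takes every value in {e^w : w ∈ ℂ} = ℂ ∖ {0}. Adding 0 shifts the range to ℂ ∖ {0}. f omits exactly 0.

Omitted value: 0.


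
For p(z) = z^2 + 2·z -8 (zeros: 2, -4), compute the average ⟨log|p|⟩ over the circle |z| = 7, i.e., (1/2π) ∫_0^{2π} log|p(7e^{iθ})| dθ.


Zeros: -4, 2; r = 7.
Inside |z| < r: -4, 2. Outside (|z| ≥ r): ∅.
p(0) = -8, so log|p(0)| = log(8) = 2.0794.
Apply Jensen: I(r) = log|p(0)| + Σ_k log(r/|z_k|), summed over zeros inside |z| < r.
  log(r/|z_k|) for z_k = 2: log(7/2) = 1.2528
  log(r/|z_k|) for z_k = -4: log(7/4) = 0.5596
Sum over inside zeros: 1.8124.
I(r) = log|p(0)| + (inside sum) = 2.0794 + 1.8124 = 3.8918.
Closed form (all zeros inside, monic): I(r) = n·log(r) = 2·log(7) = 3.8918. ✓

I(r) ≈ 3.8918.


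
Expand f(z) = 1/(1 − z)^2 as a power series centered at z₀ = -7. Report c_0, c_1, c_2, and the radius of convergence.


Let w = z − z₀, so z = z₀ + w.
Then 1 − z = 1 − (z₀ + w) = (1 − z₀) − w = 8 − w.
f(z) = 1/(8 − w)^2 = (1/(8)^2) · (1 − w/(8))^{−2}.
By the binomial series (1−u)^{−2} = Σ_{n≥0} C(n+1, 1) u^n for |u|<1, with u = w/(8):
  c_n = C(n+1, 1) / (8)^(n+2).
  c_0 = 1/(8)^2 = 1/64.
  c_1 = 2/(8)^3 = 1/256.
  c_2 = 3/(8)^4 = 3/4096.
The series is valid for |w/d| < 1, i.e. |z − z₀| < |d|.
Radius of convergence: R = |1 − z₀| = |8| = 8 (distance from z₀ to the singularity z = 1).

c_0 = 1/64, c_1 = 1/256, c_2 = 3/4096; R = 8.


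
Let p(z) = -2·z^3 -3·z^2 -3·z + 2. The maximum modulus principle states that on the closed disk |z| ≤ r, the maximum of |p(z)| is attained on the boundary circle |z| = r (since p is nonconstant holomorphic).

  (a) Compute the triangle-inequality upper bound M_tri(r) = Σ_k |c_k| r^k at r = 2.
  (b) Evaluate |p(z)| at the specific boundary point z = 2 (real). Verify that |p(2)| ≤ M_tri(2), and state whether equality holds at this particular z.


Coefficients: c_0 = 2, c_1 = -3, c_2 = -3, c_3 = -2. Radius r = 2.
Part (a). Triangle bound: M_tri(r) = Σ_k |c_k| r^k
  = |2|·2^0 + |-3|·2^1 + |-3|·2^2 + |-2|·2^3
  = 2 + 6 + 12 + 16 = 36.
This bounds M(r) := max_{|z|=r} |p(z)| from above; equality holds iff all terms c_k z^k can be made to align in phase at a single z on |z|=r.
Part (b). At z = 2 (real, on the circle |z| = r):
  p(2) = (2)·2^0 + (-3)·2^1 + (-3)·2^2 + (-2)·2^3 = -32.
  |p(2)| = 32.
Check: |p(2)| = 32 ≤ 36 = M_tri(2). ✓ Equality does not hold at z = 2 (the coefficients have mixed signs, so the terms do not all align in phase there).

M_tri(2) = 36; |p(2)| = 32; equality at z=2: no.


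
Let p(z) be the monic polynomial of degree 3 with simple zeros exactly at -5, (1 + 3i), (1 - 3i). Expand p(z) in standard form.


The polynomial is p(z) = ∏_{α ∈ S} (z − α), where S = {-5, (1 + 3i), (1 - 3i)}.
Expanding the product yields: p(z) = z^3 + 3·z^2 + 50.
Note conjugate pairs combine to real quadratics: (z − (1+3i))(z − (1−3i)) = z² − 2z + 10.
The resulting polynomial has degree 3 and real coefficients as required.

p(z) = z^3 + 3·z^2 + 50.


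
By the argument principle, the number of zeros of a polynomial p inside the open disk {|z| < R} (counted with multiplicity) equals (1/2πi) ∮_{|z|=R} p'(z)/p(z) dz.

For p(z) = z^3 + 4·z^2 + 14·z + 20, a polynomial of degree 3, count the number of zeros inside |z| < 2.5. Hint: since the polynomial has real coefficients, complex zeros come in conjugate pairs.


The zeros of p are: (-1 + 3i), (-1 - 3i), -2.
Their magnitudes are: 3.162, 3.162, 2.
Zeros with |z| < R = 2.5: -2.
Count = 1.
By the argument principle, (1/2πi) ∮_{|z|=R} p'(z)/p(z) dz equals exactly this count.

Number of zeros inside |z| < 2.5: 1.


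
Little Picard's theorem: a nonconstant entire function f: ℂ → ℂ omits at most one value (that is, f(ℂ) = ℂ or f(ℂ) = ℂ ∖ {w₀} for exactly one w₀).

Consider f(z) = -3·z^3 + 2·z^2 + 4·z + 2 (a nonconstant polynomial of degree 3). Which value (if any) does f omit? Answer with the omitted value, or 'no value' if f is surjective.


Little Picard bounds the complement of f(ℂ) to at most one point.
For every w ∈ ℂ, the equation p(z) − w = 0 is a nonconstant polynomial in z and hence has at least one root by the fundamental theorem of algebra. So p is surjective onto ℂ, omitting no value.

Omitted value: no value.


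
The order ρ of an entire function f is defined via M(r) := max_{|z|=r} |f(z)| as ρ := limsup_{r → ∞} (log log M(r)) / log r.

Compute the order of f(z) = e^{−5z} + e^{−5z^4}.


Each summand is entire of order 1 and 4 respectively (as in the single-exponential case). The order of a sum is at most the max of the orders, so ρ ≤ 4. For the lower bound: on |z|=r choose arg z so that -5z^4 is real positive; then |e^{-5z^4}| = e^{5r^4} while |e^{-5z}| ≤ e^{5r^1} = o(e^{5r^4}). So |f| ≥ e^{5r^4}(1 − o(1)) and ρ ≥ 4. Hence ρ = max(1, 4) = 4.
Therefore ρ = 4.

Order ρ = 4.


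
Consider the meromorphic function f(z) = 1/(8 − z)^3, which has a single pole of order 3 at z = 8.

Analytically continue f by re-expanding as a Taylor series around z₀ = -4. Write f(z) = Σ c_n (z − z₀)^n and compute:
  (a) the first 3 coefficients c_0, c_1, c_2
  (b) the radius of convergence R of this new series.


Let w = z − z₀, so z = z₀ + w.
Then 8 − z = 8 − (z₀ + w) = (8 − z₀) − w = 12 − w.
f(z) = 1/(12 − w)^3 = (1/(12)^3) · (1 − w/(12))^{−3}.
By the binomial series (1−u)^{−3} = Σ_{n≥0} C(n+2, 2) u^n for |u|<1, with u = w/(12):
  c_n = C(n+2, 2) / (12)^(n+3).
  c_0 = 1/(12)^3 = 1/1728.
  c_1 = 3/(12)^4 = 1/6912.
  c_2 = 6/(12)^5 = 1/41472.
The series is valid for |w/d| < 1, i.e. |z − z₀| < |d|.
Radius of convergence: R = |8 − z₀| = |12| = 12 (distance from z₀ to the singularity z = 8).

c_0 = 1/1728, c_1 = 1/6912, c_2 = 1/41472; R = 12.


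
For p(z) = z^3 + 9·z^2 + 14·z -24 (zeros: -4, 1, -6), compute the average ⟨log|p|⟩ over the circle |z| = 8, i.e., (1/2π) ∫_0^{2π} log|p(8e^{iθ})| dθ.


Zeros: -6, -4, 1; r = 8.
Inside |z| < r: -6, -4, 1. Outside (|z| ≥ r): ∅.
p(0) = -24, so log|p(0)| = log(24) = 3.1781.
Apply Jensen: I(r) = log|p(0)| + Σ_k log(r/|z_k|), summed over zeros inside |z| < r.
  log(r/|z_k|) for z_k = -4: log(8/4) = 0.6931
  log(r/|z_k|) for z_k = 1: log(8/1) = 2.0794
  log(r/|z_k|) for z_k = -6: log(8/6) = 0.2877
Sum over inside zeros: 3.0603.
I(r) = log|p(0)| + (inside sum) = 3.1781 + 3.0603 = 6.2383.
Closed form (all zeros inside, monic): I(r) = n·log(r) = 3·log(8) = 6.2383. ✓

I(r) ≈ 6.2383.


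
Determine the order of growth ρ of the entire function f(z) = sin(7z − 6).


sin(w) is a linear combination of e^{iw} and e^{−iw} (or e^w, e^{−w} in the hyperbolic case), so |sin(w)| ≤ e^{|w|}. With w = 7z − 6, |w| ≤ 7|z| + 6 = 7r + 6 on |z| = r, giving M(r) ≤ e^{7r + 6}, so ρ ≤ 1. On a suitable ray (z = it for sin/cos; z = t for sinh/cosh, t real → ∞), |sin(7z − 6)| grows like e^{7|t|}/2, so ρ ≥ 1. Hence ρ = 1.
Therefore ρ = 1.

Order ρ = 1.


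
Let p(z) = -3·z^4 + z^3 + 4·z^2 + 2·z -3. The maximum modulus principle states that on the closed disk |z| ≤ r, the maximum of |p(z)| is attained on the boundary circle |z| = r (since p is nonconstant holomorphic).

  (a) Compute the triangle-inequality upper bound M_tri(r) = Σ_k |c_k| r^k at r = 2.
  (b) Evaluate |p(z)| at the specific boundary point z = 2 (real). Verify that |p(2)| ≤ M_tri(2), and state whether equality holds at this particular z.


Coefficients: c_0 = -3, c_1 = 2, c_2 = 4, c_3 = 1, c_4 = -3. Radius r = 2.
Part (a). Triangle bound: M_tri(r) = Σ_k |c_k| r^k
  = |-3|·2^0 + |2|·2^1 + |4|·2^2 + |1|·2^3 + |-3|·2^4
  = 3 + 4 + 16 + 8 + 48 = 79.
This bounds M(r) := max_{|z|=r} |p(z)| from above; equality holds iff all terms c_k z^k can be made to align in phase at a single z on |z|=r.
Part (b). At z = 2 (real, on the circle |z| = r):
  p(2) = (-3)·2^0 + (2)·2^1 + (4)·2^2 + (1)·2^3 + (-3)·2^4 = -23.
  |p(2)| = 23.
Check: |p(2)| = 23 ≤ 79 = M_tri(2). ✓ Equality does not hold at z = 2 (the coefficients have mixed signs, so the terms do not all align in phase there).

M_tri(2) = 79; |p(2)| = 23; equality at z=2: no.


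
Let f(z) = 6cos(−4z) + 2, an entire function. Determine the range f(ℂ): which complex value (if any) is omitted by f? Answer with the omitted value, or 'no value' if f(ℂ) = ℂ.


Little Picard bounds the complement of f(ℂ) to at most one point.
cos is entire and surjective onto ℂ: for every w ∈ ℂ, cos(ζ) = w has a solution ζ ∈ ℂ (e.g., via the complex inverse arccos). With ζ = −4z this gives z = ζ/(-4). Then 6·cos(−4z) takes every value in 6·ℂ = ℂ, and adding 2 is a bijection of ℂ. So f is surjective and omits no value. (Note: only on the real line is cos bounded by [−1, 1].)

Omitted value: no value.


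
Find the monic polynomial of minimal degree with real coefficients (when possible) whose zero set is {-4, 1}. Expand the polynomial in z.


The polynomial is p(z) = ∏_{α ∈ S} (z − α), where S = {-4, 1}.
Expanding the product yields: p(z) = z^2 + 3·z -4.
The resulting polynomial has degree 2 and real coefficients as required.

p(z) = z^2 + 3·z -4.


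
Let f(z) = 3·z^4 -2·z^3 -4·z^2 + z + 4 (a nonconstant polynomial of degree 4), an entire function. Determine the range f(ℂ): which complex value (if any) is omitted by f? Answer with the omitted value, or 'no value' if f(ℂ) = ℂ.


Little Picard bounds the complement of f(ℂ) to at most one point.
For every w ∈ ℂ, the equation p(z) − w = 0 is a nonconstant polynomial in z and hence has at least one root by the fundamental theorem of algebra. So p is surjective onto ℂ, omitting no value.

Omitted value: no value.


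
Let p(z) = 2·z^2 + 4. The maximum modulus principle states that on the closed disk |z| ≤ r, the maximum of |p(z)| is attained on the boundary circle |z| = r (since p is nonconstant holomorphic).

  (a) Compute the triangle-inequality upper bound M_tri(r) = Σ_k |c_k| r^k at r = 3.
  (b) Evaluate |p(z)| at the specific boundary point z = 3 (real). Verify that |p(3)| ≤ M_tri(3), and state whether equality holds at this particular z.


Coefficients: c_0 = 4, c_1 = 0, c_2 = 2. Radius r = 3.
Part (a). Triangle bound: M_tri(r) = Σ_k |c_k| r^k
  = |4|·3^0 + |0|·3^1 + |2|·3^2
  = 4 + 0 + 18 = 22.
This bounds M(r) := max_{|z|=r} |p(z)| from above; equality holds iff all terms c_k z^k can be made to align in phase at a single z on |z|=r.
Part (b). At z = 3 (real, on the circle |z| = r):
  p(3) = (4)·3^0 + (0)·3^1 + (2)·3^2 = 22.
  |p(3)| = 22.
Since all nonzero coefficients share the same sign, |p(3)| = 22 = M_tri(3); the triangle bound is attained at z = 3, so in fact M(r) = 22.

M_tri(3) = 22; |p(3)| = 22; equality at z=3: yes.


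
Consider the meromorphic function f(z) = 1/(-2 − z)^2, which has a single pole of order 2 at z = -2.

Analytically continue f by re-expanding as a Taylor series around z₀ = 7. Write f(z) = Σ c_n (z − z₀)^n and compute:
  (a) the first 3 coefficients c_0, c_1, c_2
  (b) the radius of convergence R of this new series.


Let w = z − z₀, so z = z₀ + w.
Then -2 − z = -2 − (z₀ + w) = (-2 − z₀) − w = -9 − w.
f(z) = 1/(-9 − w)^2 = (1/(-9)^2) · (1 − w/(-9))^{−2}.
By the binomial series (1−u)^{−2} = Σ_{n≥0} C(n+1, 1) u^n for |u|<1, with u = w/(-9):
  c_n = C(n+1, 1) / (-9)^(n+2).
  c_0 = 1/(-9)^2 = 1/81.
  c_1 = 2/(-9)^3 = -2/729.
  c_2 = 3/(-9)^4 = 1/2187.
The series is valid for |w/d| < 1, i.e. |z − z₀| < |d|.
Radius of convergence: R = |-2 − z₀| = |-9| = 9 (distance from z₀ to the singularity z = -2).

c_0 = 1/81, c_1 = -2/729, c_2 = 1/2187; R = 9.


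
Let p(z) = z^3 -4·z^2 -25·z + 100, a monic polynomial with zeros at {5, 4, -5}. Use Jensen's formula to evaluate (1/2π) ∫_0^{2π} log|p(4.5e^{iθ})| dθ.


Zeros: -5, 4, 5; r = 4.5.
Inside |z| < r: 4. Outside (|z| ≥ r): -5, 5.
p(0) = 100, so log|p(0)| = log(100) = 4.6052.
Apply Jensen: I(r) = log|p(0)| + Σ_k log(r/|z_k|), summed over zeros inside |z| < r.
  log(r/|z_k|) for z_k = 4: log(4.5/4) = 0.1178
  Outside zeros (-5, 5) contribute nothing to the Jensen sum.
Sum over inside zeros: 0.1178.
I(r) = log|p(0)| + (inside sum) = 4.6052 + 0.1178 = 4.7230.
Note: since some zeros are outside |z| ≤ r, the simplified n·log(r) form does NOT apply — only the inside zeros contribute.

I(r) ≈ 4.7230.


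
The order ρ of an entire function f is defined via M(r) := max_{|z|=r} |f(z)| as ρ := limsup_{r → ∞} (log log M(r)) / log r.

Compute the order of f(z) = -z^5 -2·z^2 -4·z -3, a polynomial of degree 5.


|f(z)| ≤ Σ|c_k|·r^k = O(r^5) as r → ∞. Polynomial growth is O(e^{r^ε}) for every ε > 0 (since r^5/e^{r^ε} → 0), so ρ ≤ ε for all ε > 0, i.e. ρ = 0. Every nonconstant polynomial has order 0.
Therefore ρ = 0.

Order ρ = 0.


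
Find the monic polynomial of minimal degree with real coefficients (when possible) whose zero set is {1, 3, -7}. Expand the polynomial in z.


The polynomial is p(z) = ∏_{α ∈ S} (z − α), where S = {1, 3, -7}.
Expanding the product yields: p(z) = z^3 + 3·z^2 -25·z + 21.
The resulting polynomial has degree 3 and real coefficients as required.

p(z) = z^3 + 3·z^2 -25·z + 21.


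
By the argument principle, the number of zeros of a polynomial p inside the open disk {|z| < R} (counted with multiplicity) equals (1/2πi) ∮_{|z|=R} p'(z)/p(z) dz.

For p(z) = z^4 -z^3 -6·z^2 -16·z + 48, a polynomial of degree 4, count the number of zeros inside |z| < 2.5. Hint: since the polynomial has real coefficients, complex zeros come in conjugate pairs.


The zeros of p are: 2, 3, (-2 + 2i), (-2 - 2i).
Their magnitudes are: 2, 3, 2.828, 2.828.
Zeros with |z| < R = 2.5: 2.
Count = 1.
By the argument principle, (1/2πi) ∮_{|z|=R} p'(z)/p(z) dz equals exactly this count.

Number of zeros inside |z| < 2.5: 1.


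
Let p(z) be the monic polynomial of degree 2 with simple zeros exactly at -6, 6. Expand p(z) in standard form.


The polynomial is p(z) = ∏_{α ∈ S} (z − α), where S = {-6, 6}.
Expanding the product yields: p(z) = z^2 -36.
The resulting polynomial has degree 2 and real coefficients as required.

p(z) = z^2 -36.


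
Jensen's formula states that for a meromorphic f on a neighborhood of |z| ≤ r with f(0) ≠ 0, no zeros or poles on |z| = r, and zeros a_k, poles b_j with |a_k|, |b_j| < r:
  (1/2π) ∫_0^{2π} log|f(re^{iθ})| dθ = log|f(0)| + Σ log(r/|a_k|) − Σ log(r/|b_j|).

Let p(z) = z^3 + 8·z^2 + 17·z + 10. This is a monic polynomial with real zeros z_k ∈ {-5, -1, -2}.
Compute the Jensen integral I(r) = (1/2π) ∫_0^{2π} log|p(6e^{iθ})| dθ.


Zeros: -5, -2, -1; r = 6.
Inside |z| < r: -5, -2, -1. Outside (|z| ≥ r): ∅.
p(0) = 10, so log|p(0)| = log(10) = 2.3026.
Apply Jensen: I(r) = log|p(0)| + Σ_k log(r/|z_k|), summed over zeros inside |z| < r.
  log(r/|z_k|) for z_k = -5: log(6/5) = 0.1823
  log(r/|z_k|) for z_k = -1: log(6/1) = 1.7918
  log(r/|z_k|) for z_k = -2: log(6/2) = 1.0986
Sum over inside zeros: 3.0727.
I(r) = log|p(0)| + (inside sum) = 2.3026 + 3.0727 = 5.3753.
Closed form (all zeros inside, monic): I(r) = n·log(r) = 3·log(6) = 5.3753. ✓

I(r) ≈ 5.3753.


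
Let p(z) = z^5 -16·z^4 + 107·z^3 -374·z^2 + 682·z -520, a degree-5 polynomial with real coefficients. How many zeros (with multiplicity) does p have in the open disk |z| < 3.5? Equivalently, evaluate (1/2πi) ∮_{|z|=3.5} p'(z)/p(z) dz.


The zeros of p are: (3 + 2i), (3 - 2i), (3 + 1i), (3 - 1i), 4.
Their magnitudes are: 3.606, 3.606, 3.162, 3.162, 4.
Zeros with |z| < R = 3.5: (3 + 1i), (3 - 1i).
Count = 2.
By the argument principle, (1/2πi) ∮_{|z|=R} p'(z)/p(z) dz equals exactly this count.

Number of zeros inside |z| < 3.5: 2.


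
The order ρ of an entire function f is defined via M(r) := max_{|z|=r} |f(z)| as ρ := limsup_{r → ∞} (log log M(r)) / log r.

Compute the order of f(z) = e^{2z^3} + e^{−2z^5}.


Each summand is entire of order 3 and 5 respectively (as in the single-exponential case). The order of a sum is at most the max of the orders, so ρ ≤ 5. For the lower bound: on |z|=r choose arg z so that -2z^5 is real positive; then |e^{-2z^5}| = e^{2r^5} while |e^{2z^3}| ≤ e^{2r^3} = o(e^{2r^5}). So |f| ≥ e^{2r^5}(1 − o(1)) and ρ ≥ 5. Hence ρ = max(3, 5) = 5.
Therefore ρ = 5.

Order ρ = 5.


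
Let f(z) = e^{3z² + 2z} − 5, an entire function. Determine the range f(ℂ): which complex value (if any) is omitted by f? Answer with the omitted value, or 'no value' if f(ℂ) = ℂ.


Little Picard bounds the complement of f(ℂ) to at most one point.
The exponent g(z) = 3z² + 2z is a nonconstant polynomial, hence surjective onto ℂ. So e^{g(z)} takes every value in {e^w : w ∈ ℂ} = ℂ ∖ {0}. Adding -5 shifts the range to ℂ ∖ {-5}. f omits exactly -5.

Omitted value: -5.


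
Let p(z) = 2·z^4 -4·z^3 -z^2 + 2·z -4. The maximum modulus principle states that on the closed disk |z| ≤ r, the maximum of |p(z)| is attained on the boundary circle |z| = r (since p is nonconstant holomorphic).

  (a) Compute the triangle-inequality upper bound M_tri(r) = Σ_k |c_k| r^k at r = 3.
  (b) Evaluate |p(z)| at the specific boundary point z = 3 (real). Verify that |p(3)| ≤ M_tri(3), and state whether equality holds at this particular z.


Coefficients: c_0 = -4, c_1 = 2, c_2 = -1, c_3 = -4, c_4 = 2. Radius r = 3.
Part (a). Triangle bound: M_tri(r) = Σ_k |c_k| r^k
  = |-4|·3^0 + |2|·3^1 + |-1|·3^2 + |-4|·3^3 + |2|·3^4
  = 4 + 6 + 9 + 108 + 162 = 289.
This bounds M(r) := max_{|z|=r} |p(z)| from above; equality holds iff all terms c_k z^k can be made to align in phase at a single z on |z|=r.
Part (b). At z = 3 (real, on the circle |z| = r):
  p(3) = (-4)·3^0 + (2)·3^1 + (-1)·3^2 + (-4)·3^3 + (2)·3^4 = 47.
  |p(3)| = 47.
Check: |p(3)| = 47 ≤ 289 = M_tri(3). ✓ Equality does not hold at z = 3 (the coefficients have mixed signs, so the terms do not all align in phase there).

M_tri(3) = 289; |p(3)| = 47; equality at z=3: no.


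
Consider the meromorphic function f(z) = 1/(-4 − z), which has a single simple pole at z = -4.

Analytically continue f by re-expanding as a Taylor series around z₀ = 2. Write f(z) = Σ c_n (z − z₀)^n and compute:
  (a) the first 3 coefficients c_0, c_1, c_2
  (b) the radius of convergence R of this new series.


Let w = z − z₀, so z = z₀ + w.
Then -4 − z = -4 − (z₀ + w) = (-4 − z₀) − w = -6 − w.
f(z) = 1/(-6 − w) = (1/(-6)) · 1/(1 − w/(-6)) = Σ_{n≥0} w^n / (-6)^(n+1).
So c_n = 1/(-6)^(n+1):
  c_0 = 1/(-6)^1 = -1/6.
  c_1 = 1/(-6)^2 = 1/36.
  c_2 = 1/(-6)^3 = -1/216.
The series is valid for |w/d| < 1, i.e. |z − z₀| < |d|.
Radius of convergence: R = |-4 − z₀| = |-6| = 6 (distance from z₀ to the singularity z = -4).

c_0 = -1/6, c_1 = 1/36, c_2 = -1/216; R = 6.


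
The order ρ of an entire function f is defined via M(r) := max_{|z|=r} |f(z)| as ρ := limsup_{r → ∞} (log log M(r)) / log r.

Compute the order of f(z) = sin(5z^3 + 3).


Write sin(w) = (e^{iw} ± e^{−iw})/(2 or 2i), so |sin(w)| ≤ e^{|w|}. With w = 5z^3 + 3, |w| ≤ 5r^3 + 3 on |z|=r, giving M(r) ≤ e^{5r^3 + 3} and ρ ≤ 3. For the lower bound, choose z on |z|=r with 5z^3 purely imaginary of modulus 5r^3; then |sin(5z^3 + 3)| grows like e^{5r^3}/2, so ρ ≥ 3. Hence ρ = 3.
Therefore ρ = 3.

Order ρ = 3.


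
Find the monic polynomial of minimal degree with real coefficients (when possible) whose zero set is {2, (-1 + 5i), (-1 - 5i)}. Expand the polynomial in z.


The polynomial is p(z) = ∏_{α ∈ S} (z − α), where S = {2, (-1 + 5i), (-1 - 5i)}.
Expanding the product yields: p(z) = z^3 + 22·z -52.
Note conjugate pairs combine to real quadratics: (z − (-1+5i))(z − (-1−5i)) = z² + 2z + 26.
The resulting polynomial has degree 3 and real coefficients as required.

p(z) = z^3 + 22·z -52.


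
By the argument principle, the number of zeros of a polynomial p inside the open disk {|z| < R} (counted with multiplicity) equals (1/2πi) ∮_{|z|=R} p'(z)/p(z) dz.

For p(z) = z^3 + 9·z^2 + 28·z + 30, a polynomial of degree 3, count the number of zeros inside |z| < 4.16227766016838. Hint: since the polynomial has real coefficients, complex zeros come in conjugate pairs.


The zeros of p are: (-3 + 1i), (-3 - 1i), -3.
Their magnitudes are: 3.162, 3.162, 3.
Zeros with |z| < R = 4.16227766016838: (-3 + 1i), (-3 - 1i), -3.
Count = 3.
By the argument principle, (1/2πi) ∮_{|z|=R} p'(z)/p(z) dz equals exactly this count.

Number of zeros inside |z| < 4.16227766016838: 3.


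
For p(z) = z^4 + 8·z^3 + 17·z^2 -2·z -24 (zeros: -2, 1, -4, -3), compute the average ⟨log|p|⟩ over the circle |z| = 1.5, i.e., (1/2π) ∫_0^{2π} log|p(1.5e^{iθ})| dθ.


Zeros: -4, -3, -2, 1; r = 1.5.
Inside |z| < r: 1. Outside (|z| ≥ r): -4, -3, -2.
p(0) = -24, so log|p(0)| = log(24) = 3.1781.
Apply Jensen: I(r) = log|p(0)| + Σ_k log(r/|z_k|), summed over zeros inside |z| < r.
  log(r/|z_k|) for z_k = 1: log(1.5/1) = 0.4055
  Outside zeros (-4, -3, -2) contribute nothing to the Jensen sum.
Sum over inside zeros: 0.4055.
I(r) = log|p(0)| + (inside sum) = 3.1781 + 0.4055 = 3.5835.
Note: since some zeros are outside |z| ≤ r, the simplified n·log(r) form does NOT apply — only the inside zeros contribute.

I(r) ≈ 3.5835.


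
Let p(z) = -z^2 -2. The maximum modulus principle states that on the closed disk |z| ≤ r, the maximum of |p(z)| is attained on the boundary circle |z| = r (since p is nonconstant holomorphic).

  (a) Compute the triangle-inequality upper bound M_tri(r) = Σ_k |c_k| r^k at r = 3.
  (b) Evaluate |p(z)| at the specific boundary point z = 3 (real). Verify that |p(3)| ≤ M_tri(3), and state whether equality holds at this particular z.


Coefficients: c_0 = -2, c_1 = 0, c_2 = -1. Radius r = 3.
Part (a). Triangle bound: M_tri(r) = Σ_k |c_k| r^k
  = |-2|·3^0 + |0|·3^1 + |-1|·3^2
  = 2 + 0 + 9 = 11.
This bounds M(r) := max_{|z|=r} |p(z)| from above; equality holds iff all terms c_k z^k can be made to align in phase at a single z on |z|=r.
Part (b). At z = 3 (real, on the circle |z| = r):
  p(3) = (-2)·3^0 + (0)·3^1 + (-1)·3^2 = -11.
  |p(3)| = 11.
Since all nonzero coefficients share the same sign, |p(3)| = 11 = M_tri(3); the triangle bound is attained at z = 3, so in fact M(r) = 11.

M_tri(3) = 11; |p(3)| = 11; equality at z=3: yes.


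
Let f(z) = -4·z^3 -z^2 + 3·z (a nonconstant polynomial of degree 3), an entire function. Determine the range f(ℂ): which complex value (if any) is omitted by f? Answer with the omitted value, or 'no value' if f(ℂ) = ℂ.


Little Picard bounds the complement of f(ℂ) to at most one point.
For every w ∈ ℂ, the equation p(z) − w = 0 is a nonconstant polynomial in z and hence has at least one root by the fundamental theorem of algebra. So p is surjective onto ℂ, omitting no value.

Omitted value: no value.


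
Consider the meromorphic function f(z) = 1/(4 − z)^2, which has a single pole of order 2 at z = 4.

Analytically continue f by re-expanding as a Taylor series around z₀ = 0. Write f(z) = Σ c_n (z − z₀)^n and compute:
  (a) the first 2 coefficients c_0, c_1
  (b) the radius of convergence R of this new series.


Let w = z − z₀, so z = z₀ + w.
Then 4 − z = 4 − (z₀ + w) = (4 − z₀) − w = 4 − w.
f(z) = 1/(4 − w)^2 = (1/(4)^2) · (1 − w/(4))^{−2}.
By the binomial series (1−u)^{−2} = Σ_{n≥0} C(n+1, 1) u^n for |u|<1, with u = w/(4):
  c_n = C(n+1, 1) / (4)^(n+2).
  c_0 = 1/(4)^2 = 1/16.
  c_1 = 2/(4)^3 = 1/32.
The series is valid for |w/d| < 1, i.e. |z − z₀| < |d|.
Radius of convergence: R = |4 − z₀| = |4| = 4 (distance from z₀ to the singularity z = 4).

c_0 = 1/16, c_1 = 1/32; R = 4.


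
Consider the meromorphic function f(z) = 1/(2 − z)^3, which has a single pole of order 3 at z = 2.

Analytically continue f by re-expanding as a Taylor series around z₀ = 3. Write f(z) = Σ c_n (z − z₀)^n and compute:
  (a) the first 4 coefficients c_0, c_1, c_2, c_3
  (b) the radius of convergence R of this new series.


Let w = z − z₀, so z = z₀ + w.
Then 2 − z = 2 − (z₀ + w) = (2 − z₀) − w = -1 − w.
f(z) = 1/(-1 − w)^3 = (1/(-1)^3) · (1 − w/(-1))^{−3}.
By the binomial series (1−u)^{−3} = Σ_{n≥0} C(n+2, 2) u^n for |u|<1, with u = w/(-1):
  c_n = C(n+2, 2) / (-1)^(n+3).
  c_0 = 1/(-1)^3 = -1.
  c_1 = 3/(-1)^4 = 3.
  c_2 = 6/(-1)^5 = -6.
  c_3 = 10/(-1)^6 = 10.
The series is valid for |w/d| < 1, i.e. |z − z₀| < |d|.
Radius of convergence: R = |2 − z₀| = |-1| = 1 (distance from z₀ to the singularity z = 2).

c_0 = -1, c_1 = 3, c_2 = -6, c_3 = 10; R = 1.


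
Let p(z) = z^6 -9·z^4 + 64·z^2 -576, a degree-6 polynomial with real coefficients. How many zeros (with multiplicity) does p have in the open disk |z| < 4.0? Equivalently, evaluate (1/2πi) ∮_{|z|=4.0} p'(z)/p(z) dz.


The zeros of p are: (2 + 2i), (2 - 2i), (-2 + 2i), (-2 - 2i), -3, 3.
Their magnitudes are: 2.828, 2.828, 2.828, 2.828, 3, 3.
Zeros with |z| < R = 4.0: (2 + 2i), (2 - 2i), (-2 + 2i), (-2 - 2i), -3, 3.
Count = 6.
By the argument principle, (1/2πi) ∮_{|z|=R} p'(z)/p(z) dz equals exactly this count.

Number of zeros inside |z| < 4.0: 6.


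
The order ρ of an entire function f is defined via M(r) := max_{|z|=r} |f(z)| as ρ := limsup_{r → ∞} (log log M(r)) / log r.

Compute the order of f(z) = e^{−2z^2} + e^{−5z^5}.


Each summand is entire of order 2 and 5 respectively (as in the single-exponential case). The order of a sum is at most the max of the orders, so ρ ≤ 5. For the lower bound: on |z|=r choose arg z so that -5z^5 is real positive; then |e^{-5z^5}| = e^{5r^5} while |e^{-2z^2}| ≤ e^{2r^2} = o(e^{5r^5}). So |f| ≥ e^{5r^5}(1 − o(1)) and ρ ≥ 5. Hence ρ = max(2, 5) = 5.
Therefore ρ = 5.

Order ρ = 5.


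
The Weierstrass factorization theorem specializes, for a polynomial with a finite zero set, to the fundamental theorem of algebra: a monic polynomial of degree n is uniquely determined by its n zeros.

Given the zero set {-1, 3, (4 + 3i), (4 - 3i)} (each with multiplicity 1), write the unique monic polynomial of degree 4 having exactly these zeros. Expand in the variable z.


The polynomial is p(z) = ∏_{α ∈ S} (z − α), where S = {-1, 3, (4 + 3i), (4 - 3i)}.
Expanding the product yields: p(z) = z^4 -10·z^3 + 38·z^2 -26·z -75.
Note conjugate pairs combine to real quadratics: (z − (4+3i))(z − (4−3i)) = z² − 8z + 25.
The resulting polynomial has degree 4 and real coefficients as required.

p(z) = z^4 -10·z^3 + 38·z^2 -26·z -75.


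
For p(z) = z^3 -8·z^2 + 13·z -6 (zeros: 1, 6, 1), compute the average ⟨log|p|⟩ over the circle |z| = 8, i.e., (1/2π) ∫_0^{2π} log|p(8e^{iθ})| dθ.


Zeros: 1, 1, 6; r = 8.
Inside |z| < r: 1, 1, 6. Outside (|z| ≥ r): ∅.
p(0) = -6, so log|p(0)| = log(6) = 1.7918.
Apply Jensen: I(r) = log|p(0)| + Σ_k log(r/|z_k|), summed over zeros inside |z| < r.
  log(r/|z_k|) for z_k = 1: log(8/1) = 2.0794
  log(r/|z_k|) for z_k = 6: log(8/6) = 0.2877
  log(r/|z_k|) for z_k = 1: log(8/1) = 2.0794
Sum over inside zeros: 4.4466.
I(r) = log|p(0)| + (inside sum) = 1.7918 + 4.4466 = 6.2383.
Closed form (all zeros inside, monic): I(r) = n·log(r) = 3·log(8) = 6.2383. ✓

I(r) ≈ 6.2383.


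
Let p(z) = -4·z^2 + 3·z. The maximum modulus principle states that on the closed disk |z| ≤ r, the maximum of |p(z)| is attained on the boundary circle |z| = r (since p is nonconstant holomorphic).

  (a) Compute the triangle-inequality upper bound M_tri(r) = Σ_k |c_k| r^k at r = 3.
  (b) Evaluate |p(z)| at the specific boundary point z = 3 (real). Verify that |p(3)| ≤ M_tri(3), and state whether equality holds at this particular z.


Coefficients: c_0 = 0, c_1 = 3, c_2 = -4. Radius r = 3.
Part (a). Triangle bound: M_tri(r) = Σ_k |c_k| r^k
  = |0|·3^0 + |3|·3^1 + |-4|·3^2
  = 0 + 9 + 36 = 45.
This bounds M(r) := max_{|z|=r} |p(z)| from above; equality holds iff all terms c_k z^k can be made to align in phase at a single z on |z|=r.
Part (b). At z = 3 (real, on the circle |z| = r):
  p(3) = (0)·3^0 + (3)·3^1 + (-4)·3^2 = -27.
  |p(3)| = 27.
Check: |p(3)| = 27 ≤ 45 = M_tri(3). ✓ Equality does not hold at z = 3 (the coefficients have mixed signs, so the terms do not all align in phase there).

M_tri(3) = 45; |p(3)| = 27; equality at z=3: no.


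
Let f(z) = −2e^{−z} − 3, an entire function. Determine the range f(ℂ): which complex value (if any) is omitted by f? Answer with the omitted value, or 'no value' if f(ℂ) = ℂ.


Little Picard bounds the complement of f(ℂ) to at most one point.
e^{−z} is never zero on ℂ, so -2·e^{−z} takes every value in ℂ ∖ {0}. Adding -3 shifts the range to ℂ ∖ {-3}. Thus f omits exactly the value -3.

Omitted value: -3.


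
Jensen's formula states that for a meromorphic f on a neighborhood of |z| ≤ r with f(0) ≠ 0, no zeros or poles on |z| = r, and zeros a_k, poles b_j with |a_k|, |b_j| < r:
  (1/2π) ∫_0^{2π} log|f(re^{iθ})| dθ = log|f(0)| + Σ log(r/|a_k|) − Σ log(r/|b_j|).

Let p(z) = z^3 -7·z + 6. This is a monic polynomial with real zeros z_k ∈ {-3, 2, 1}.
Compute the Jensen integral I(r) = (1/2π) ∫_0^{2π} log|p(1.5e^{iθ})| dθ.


Zeros: -3, 1, 2; r = 1.5.
Inside |z| < r: 1. Outside (|z| ≥ r): -3, 2.
p(0) = 6, so log|p(0)| = log(6) = 1.7918.
Apply Jensen: I(r) = log|p(0)| + Σ_k log(r/|z_k|), summed over zeros inside |z| < r.
  log(r/|z_k|) for z_k = 1: log(1.5/1) = 0.4055
  Outside zeros (-3, 2) contribute nothing to the Jensen sum.
Sum over inside zeros: 0.4055.
I(r) = log|p(0)| + (inside sum) = 1.7918 + 0.4055 = 2.1972.
Note: since some zeros are outside |z| ≤ r, the simplified n·log(r) form does NOT apply — only the inside zeros contribute.

I(r) ≈ 2.1972.


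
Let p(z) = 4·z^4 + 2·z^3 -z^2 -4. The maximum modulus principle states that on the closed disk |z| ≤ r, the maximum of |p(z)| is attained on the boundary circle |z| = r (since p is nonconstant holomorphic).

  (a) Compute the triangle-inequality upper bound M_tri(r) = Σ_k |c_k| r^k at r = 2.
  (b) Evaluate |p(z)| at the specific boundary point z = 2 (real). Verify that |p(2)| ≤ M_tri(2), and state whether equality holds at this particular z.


Coefficients: c_0 = -4, c_1 = 0, c_2 = -1, c_3 = 2, c_4 = 4. Radius r = 2.
Part (a). Triangle bound: M_tri(r) = Σ_k |c_k| r^k
  = |-4|·2^0 + |0|·2^1 + |-1|·2^2 + |2|·2^3 + |4|·2^4
  = 4 + 0 + 4 + 16 + 64 = 88.
This bounds M(r) := max_{|z|=r} |p(z)| from above; equality holds iff all terms c_k z^k can be made to align in phase at a single z on |z|=r.
Part (b). At z = 2 (real, on the circle |z| = r):
  p(2) = (-4)·2^0 + (0)·2^1 + (-1)·2^2 + (2)·2^3 + (4)·2^4 = 72.
  |p(2)| = 72.
Check: |p(2)| = 72 ≤ 88 = M_tri(2). ✓ Equality does not hold at z = 2 (the coefficients have mixed signs, so the terms do not all align in phase there).

M_tri(2) = 88; |p(2)| = 72; equality at z=2: no.


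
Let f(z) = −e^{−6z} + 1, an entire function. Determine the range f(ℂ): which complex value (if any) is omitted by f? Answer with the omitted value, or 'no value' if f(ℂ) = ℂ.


Little Picard bounds the complement of f(ℂ) to at most one point.
e^{−6z} is never zero on ℂ, so -1·e^{−6z} takes every value in ℂ ∖ {0}. Adding 1 shifts the range to ℂ ∖ {1}. Thus f omits exactly the value 1.

Omitted value: 1.


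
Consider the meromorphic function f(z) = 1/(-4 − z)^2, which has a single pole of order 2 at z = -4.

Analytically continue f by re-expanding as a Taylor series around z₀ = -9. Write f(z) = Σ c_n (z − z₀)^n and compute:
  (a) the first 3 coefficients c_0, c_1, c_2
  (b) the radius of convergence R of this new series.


Let w = z − z₀, so z = z₀ + w.
Then -4 − z = -4 − (z₀ + w) = (-4 − z₀) − w = 5 − w.
f(z) = 1/(5 − w)^2 = (1/(5)^2) · (1 − w/(5))^{−2}.
By the binomial series (1−u)^{−2} = Σ_{n≥0} C(n+1, 1) u^n for |u|<1, with u = w/(5):
  c_n = C(n+1, 1) / (5)^(n+2).
  c_0 = 1/(5)^2 = 1/25.
  c_1 = 2/(5)^3 = 2/125.
  c_2 = 3/(5)^4 = 3/625.
The series is valid for |w/d| < 1, i.e. |z − z₀| < |d|.
Radius of convergence: R = |-4 − z₀| = |5| = 5 (distance from z₀ to the singularity z = -4).

c_0 = 1/25, c_1 = 2/125, c_2 = 3/625; R = 5.


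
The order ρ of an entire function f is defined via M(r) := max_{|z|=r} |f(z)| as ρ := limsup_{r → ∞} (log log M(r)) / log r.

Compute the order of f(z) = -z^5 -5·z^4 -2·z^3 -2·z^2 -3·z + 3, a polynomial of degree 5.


|f(z)| ≤ Σ|c_k|·r^k = O(r^5) as r → ∞. Polynomial growth is O(e^{r^ε}) for every ε > 0 (since r^5/e^{r^ε} → 0), so ρ ≤ ε for all ε > 0, i.e. ρ = 0. Every nonconstant polynomial has order 0.
Therefore ρ = 0.

Order ρ = 0.


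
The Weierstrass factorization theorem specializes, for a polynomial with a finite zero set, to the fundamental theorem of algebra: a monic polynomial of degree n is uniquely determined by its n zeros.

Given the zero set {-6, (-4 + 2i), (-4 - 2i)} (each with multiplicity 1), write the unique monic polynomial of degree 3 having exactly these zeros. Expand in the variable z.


The polynomial is p(z) = ∏_{α ∈ S} (z − α), where S = {-6, (-4 + 2i), (-4 - 2i)}.
Expanding the product yields: p(z) = z^3 + 14·z^2 + 68·z + 120.
Note conjugate pairs combine to real quadratics: (z − (-4+2i))(z − (-4−2i)) = z² + 8z + 20.
The resulting polynomial has degree 3 and real coefficients as required.

p(z) = z^3 + 14·z^2 + 68·z + 120.


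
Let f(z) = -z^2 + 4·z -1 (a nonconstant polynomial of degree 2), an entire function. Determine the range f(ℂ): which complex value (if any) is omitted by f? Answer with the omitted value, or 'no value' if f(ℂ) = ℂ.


Little Picard bounds the complement of f(ℂ) to at most one point.
For every w ∈ ℂ, the equation p(z) − w = 0 is a nonconstant polynomial in z and hence has at least one root by the fundamental theorem of algebra. So p is surjective onto ℂ, omitting no value.

Omitted value: no value.


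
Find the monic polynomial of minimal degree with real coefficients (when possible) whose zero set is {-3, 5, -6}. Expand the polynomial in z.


The polynomial is p(z) = ∏_{α ∈ S} (z − α), where S = {-3, 5, -6}.
Expanding the product yields: p(z) = z^3 + 4·z^2 -27·z -90.
The resulting polynomial has degree 3 and real coefficients as required.

p(z) = z^3 + 4·z^2 -27·z -90.


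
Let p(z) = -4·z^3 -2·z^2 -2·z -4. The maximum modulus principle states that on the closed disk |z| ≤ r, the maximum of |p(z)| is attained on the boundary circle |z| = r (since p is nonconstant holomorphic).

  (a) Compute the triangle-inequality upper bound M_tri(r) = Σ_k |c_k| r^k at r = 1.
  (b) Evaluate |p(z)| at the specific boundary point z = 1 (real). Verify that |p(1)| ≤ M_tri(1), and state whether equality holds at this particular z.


Coefficients: c_0 = -4, c_1 = -2, c_2 = -2, c_3 = -4. Radius r = 1.
Part (a). Triangle bound: M_tri(r) = Σ_k |c_k| r^k
  = |-4|·1^0 + |-2|·1^1 + |-2|·1^2 + |-4|·1^3
  = 4 + 2 + 2 + 4 = 12.
This bounds M(r) := max_{|z|=r} |p(z)| from above; equality holds iff all terms c_k z^k can be made to align in phase at a single z on |z|=r.
Part (b). At z = 1 (real, on the circle |z| = r):
  p(1) = (-4)·1^0 + (-2)·1^1 + (-2)·1^2 + (-4)·1^3 = -12.
  |p(1)| = 12.
Since all nonzero coefficients share the same sign, |p(1)| = 12 = M_tri(1); the triangle bound is attained at z = 1, so in fact M(r) = 12.

M_tri(1) = 12; |p(1)| = 12; equality at z=1: yes.


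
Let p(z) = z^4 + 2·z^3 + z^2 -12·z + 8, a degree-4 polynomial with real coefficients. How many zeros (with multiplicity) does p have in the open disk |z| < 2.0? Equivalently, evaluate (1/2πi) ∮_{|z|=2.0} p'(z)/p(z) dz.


The zeros of p are: 1, (-2 + 2i), (-2 - 2i), 1.
Their magnitudes are: 1, 2.828, 2.828, 1.
Zeros with |z| < R = 2.0: 1, 1.
Count = 2.
By the argument principle, (1/2πi) ∮_{|z|=R} p'(z)/p(z) dz equals exactly this count.

Number of zeros inside |z| < 2.0: 2.


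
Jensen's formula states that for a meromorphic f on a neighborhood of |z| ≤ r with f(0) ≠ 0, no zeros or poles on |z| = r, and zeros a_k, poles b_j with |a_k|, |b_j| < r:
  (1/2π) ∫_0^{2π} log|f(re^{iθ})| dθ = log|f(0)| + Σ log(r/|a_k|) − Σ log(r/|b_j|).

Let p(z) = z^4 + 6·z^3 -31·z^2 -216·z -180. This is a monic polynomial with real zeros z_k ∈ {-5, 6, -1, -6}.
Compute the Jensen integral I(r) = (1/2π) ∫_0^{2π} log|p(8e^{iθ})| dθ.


Zeros: -6, -5, -1, 6; r = 8.
Inside |z| < r: -6, -5, -1, 6. Outside (|z| ≥ r): ∅.
p(0) = -180, so log|p(0)| = log(180) = 5.1930.
Apply Jensen: I(r) = log|p(0)| + Σ_k log(r/|z_k|), summed over zeros inside |z| < r.
  log(r/|z_k|) for z_k = -5: log(8/5) = 0.4700
  log(r/|z_k|) for z_k = 6: log(8/6) = 0.2877
  log(r/|z_k|) for z_k = -1: log(8/1) = 2.0794
  log(r/|z_k|) for z_k = -6: log(8/6) = 0.2877
Sum over inside zeros: 3.1248.
I(r) = log|p(0)| + (inside sum) = 5.1930 + 3.1248 = 8.3178.
Closed form (all zeros inside, monic): I(r) = n·log(r) = 4·log(8) = 8.3178. ✓

I(r) ≈ 8.3178.
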